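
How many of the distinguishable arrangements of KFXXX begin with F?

With the first slot taken by F, it remains to arrange the other 4 letters (KXXX).
Those 4 letters have X appearing 3 times, giving (4)!/(3!) = 4.

4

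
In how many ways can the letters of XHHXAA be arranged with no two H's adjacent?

60

Total arrangements of XHHXAA: 6!/(2!·2!·2!) = 90.
If the two H's are adjacent, glue them into one block, leaving 5 items to arrange: (5)!/(2!·2!) = 30 ways.
Hence 90 − 30 = 60.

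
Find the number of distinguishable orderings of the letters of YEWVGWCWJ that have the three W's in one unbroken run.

Treat the 3 copies of W as a single block. The multiset to arrange is then {WWW, C, E, G, J, V, Y}, 7 items in all.
All 7 items are distinct, so there are (7)! = 5040 arrangements.

5040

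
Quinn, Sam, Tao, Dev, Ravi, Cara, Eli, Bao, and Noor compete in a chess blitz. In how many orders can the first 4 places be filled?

3024

This is an ordered selection of 4 from 9: P(9,4).
That gives 9 × 8 × 7 × 6 = 3024.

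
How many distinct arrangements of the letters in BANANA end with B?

With the last slot taken by B, it remains to arrange the other 5 letters (ANANA).
Those 5 letters have A appearing 3 times and N appearing twice, giving (5)!/(3!·2!) = 10.

10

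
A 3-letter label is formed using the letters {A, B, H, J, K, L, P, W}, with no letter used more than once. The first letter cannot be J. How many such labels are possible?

The first letter has 8−1 = 7 choices (anything except J).
The remaining 2 letters are filled from the other 7 symbols without repetition: 7 × 6 = 42.
Total: 7 × 42 = 294.

294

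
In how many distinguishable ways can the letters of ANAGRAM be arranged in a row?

Letter multiplicities in ANAGRAM: A×3, G×1, M×1, N×1, R×1.
The number of distinct arrangements is 7!/(3!) = 5040/6 = 840.

840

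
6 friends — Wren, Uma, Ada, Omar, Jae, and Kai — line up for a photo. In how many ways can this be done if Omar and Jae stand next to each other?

Place the 4 others and the Omar-Jae pair as 5 objects in a line; the pair has 2 internal arrangements.
So the count is 2·(5)! = 240.

240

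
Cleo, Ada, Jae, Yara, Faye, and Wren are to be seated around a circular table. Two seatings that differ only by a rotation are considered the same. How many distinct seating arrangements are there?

Seat Cleo anywhere (absorbing the rotational symmetry), then permute the other 5: (5)! = 120.

120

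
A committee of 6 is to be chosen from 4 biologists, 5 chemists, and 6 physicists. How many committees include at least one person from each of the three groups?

4250

Unrestricted: C(15,6) = 5005 ways to pick any 6 of the 15.
Selections missing a whole group: no biologists → C(11,6) = 462; no chemists → C(10,6) = 210; no physicists → C(9,6) = 84.
Add back selections omitting two groups (i.e. drawn from a single group): C(4,6) + C(5,6) + C(6,6) = 1.
By inclusion–exclusion: 5005 − 756 + 1 = 4250.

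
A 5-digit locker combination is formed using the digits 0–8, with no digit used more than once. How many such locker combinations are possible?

15120

Choose and order 5 of the 9 symbols: the first digit has 9 options, the next 8, and so on down to 5.
That product is 9 × 8 × 7 × 6 × 5 = 15120.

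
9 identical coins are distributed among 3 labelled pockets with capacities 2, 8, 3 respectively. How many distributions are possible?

By stars and bars, unrestricted non-negative solutions to x_1+…+x_3 = 9 number C(9+2,2) = 55.
Subtract solutions that violate a single cap (substitute x_i' = x_i − (cap_i+1)): x_1 ≥ 3 gives C(8,2) = 28; x_2 ≥ 9 gives C(2,2) = 1; x_3 ≥ 4 gives C(7,2) = 21. Together 50.
Add back pairs where two caps are both exceeded: 0 + 6 + 0 = 6.
By inclusion–exclusion the count is 55 − 50 + 6 = 11.

11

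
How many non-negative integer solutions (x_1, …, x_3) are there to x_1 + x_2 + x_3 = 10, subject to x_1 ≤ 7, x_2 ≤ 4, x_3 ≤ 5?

By stars and bars, unrestricted non-negative solutions to x_1+…+x_3 = 10 number C(10+2,2) = 66.
Subtract solutions that violate a single cap (substitute x_i' = x_i − (cap_i+1)): x_1 ≥ 8 gives C(4,2) = 6; x_2 ≥ 5 gives C(7,2) = 21; x_3 ≥ 6 gives C(6,2) = 15. Together 42.
No two caps can be exceeded simultaneously, so the pair terms are all 0.
By inclusion–exclusion the count is 66 − 42 + 0 = 24.

24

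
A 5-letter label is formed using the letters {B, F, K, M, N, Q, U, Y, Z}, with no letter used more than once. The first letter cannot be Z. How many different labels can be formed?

The first letter has 9−1 = 8 choices (anything except Z).
The remaining 4 letters are filled from the other 8 symbols without repetition: 8 × 7 × 6 × 5 = 1680.
Total: 8 × 1680 = 13440.

13440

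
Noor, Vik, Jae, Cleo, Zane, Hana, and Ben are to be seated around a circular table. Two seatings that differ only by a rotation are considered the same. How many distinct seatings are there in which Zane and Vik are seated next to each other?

240

Treat {Zane, Vik} as one unit (2 internal orders) and seat the resulting 6 units around the table: (5)! circular arrangements.
So 2 × (5)! = 2 × 120 = 240.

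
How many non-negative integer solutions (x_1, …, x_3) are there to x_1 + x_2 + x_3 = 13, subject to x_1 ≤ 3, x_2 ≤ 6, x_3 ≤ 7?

By stars and bars, unrestricted non-negative solutions to x_1+…+x_3 = 13 number C(13+2,2) = 105.
Subtract solutions that violate a single cap (substitute x_i' = x_i − (cap_i+1)): x_1 ≥ 4 gives C(11,2) = 55; x_2 ≥ 7 gives C(8,2) = 28; x_3 ≥ 8 gives C(7,2) = 21. Together 104.
Add back pairs where two caps are both exceeded: 6 + 3 + 0 = 9.
By inclusion–exclusion the count is 105 − 104 + 9 = 10.

10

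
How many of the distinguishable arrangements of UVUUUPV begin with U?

Fix U in the first position and arrange the remaining 6 letters.
Those 6 letters have U appearing 3 times and V appearing twice, giving (6)!/(3!·2!) = 60.

60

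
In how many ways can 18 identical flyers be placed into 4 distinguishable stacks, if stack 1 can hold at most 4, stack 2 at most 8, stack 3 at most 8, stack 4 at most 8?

Ignoring the caps, the number of non-negative solutions to x_1+…+x_4 = 18 is C(21,3) = 1330.
Subtract solutions that violate a single cap (substitute x_i' = x_i − (cap_i+1)): x_1 ≥ 5 gives C(16,3) = 560; x_2 ≥ 9 gives C(12,3) = 220; x_3 ≥ 9 gives C(12,3) = 220; x_4 ≥ 9 gives C(12,3) = 220. Together 1220.
Add back pairs where two caps are both exceeded: 35 + 35 + 35 + 1 + 1 + 1 = 108.
By inclusion–exclusion the count is 1330 − 1220 + 108 = 218.

218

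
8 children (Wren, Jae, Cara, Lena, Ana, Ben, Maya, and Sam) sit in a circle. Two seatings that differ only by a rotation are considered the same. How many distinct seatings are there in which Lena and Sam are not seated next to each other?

Without the restriction there are (7)! = 5040 seatings.
Seatings with Lena beside Sam: treat them as a block with 2 internal orders, giving 2 × (6)! = 1440.
Subtracting, 5040 − 1440 = 3600.

3600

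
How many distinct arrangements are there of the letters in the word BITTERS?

BITTERS has 7 letters with T appearing twice.
So there are 7! / (2!) = 2520 distinguishable arrangements.

2520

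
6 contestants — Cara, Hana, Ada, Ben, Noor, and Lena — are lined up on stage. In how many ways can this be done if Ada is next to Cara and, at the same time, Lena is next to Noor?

Treat {Ada,Cara} as one block (2 orders) and {Lena,Noor} as another (2 orders).
That leaves 4 units to arrange: 2 × 2 × 4! = 4 × 24 = 96.

96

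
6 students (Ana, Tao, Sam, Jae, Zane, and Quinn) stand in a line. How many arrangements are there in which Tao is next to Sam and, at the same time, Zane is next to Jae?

96

Treat {Tao,Sam} as one block (2 orders) and {Zane,Jae} as another (2 orders).
That leaves 4 units to arrange: 2 × 2 × 4! = 4 × 24 = 96.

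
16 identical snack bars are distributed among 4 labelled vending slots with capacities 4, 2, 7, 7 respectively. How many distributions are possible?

Ignoring the caps, the number of non-negative solutions to x_1+…+x_4 = 16 is C(19,3) = 969.
Subtract solutions that violate a single cap (substitute x_i' = x_i − (cap_i+1)): x_1 ≥ 5 gives C(14,3) = 364; x_2 ≥ 3 gives C(16,3) = 560; x_3 ≥ 8 gives C(11,3) = 165; x_4 ≥ 8 gives C(11,3) = 165. Together 1254.
Add back pairs where two caps are both exceeded: 165 + 20 + 20 + 56 + 56 + 1 = 318.
Subtract triples: 1 + 1 + 0 + 0 = 2.
By inclusion–exclusion the count is 969 − 1254 + 318 − 2 = 31.

31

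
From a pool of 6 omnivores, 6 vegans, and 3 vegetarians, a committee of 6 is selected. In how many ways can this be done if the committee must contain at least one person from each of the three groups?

Total 6-person selections from all 15: C(15,6) = 5005.
Subtract selections that omit an entire group: no omnivores → C(9,6) = 84; no vegans → C(9,6) = 84; no vegetarians → C(12,6) = 924.
Add back selections omitting two groups (i.e. drawn from a single group): C(6,6) + C(6,6) + C(3,6) = 2.
By inclusion–exclusion: 5005 − 1092 + 2 = 3915.

3915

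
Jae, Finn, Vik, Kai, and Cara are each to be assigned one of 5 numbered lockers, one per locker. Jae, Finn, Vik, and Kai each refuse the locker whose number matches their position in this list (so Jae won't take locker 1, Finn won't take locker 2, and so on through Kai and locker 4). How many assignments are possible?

Let Aᵢ (for 1 ≤ i ≤ 4) be the placements that put person i in their forbidden locker. Any j of these fix j positions, leaving (5−j)! ways to fill the rest, and there are C(4,j) ways to pick which j.
By inclusion–exclusion, the number of valid placements is Σ_{j=0}^{4} (−1)^j C(4,j)·(5−j)!.
Computing: 120 − 96 + 36 − 8 + 1 = 53.

53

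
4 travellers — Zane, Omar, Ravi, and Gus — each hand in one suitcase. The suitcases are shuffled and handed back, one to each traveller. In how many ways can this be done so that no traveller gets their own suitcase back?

Let Aᵢ be the assignments in which traveller i gets their own suitcase. We want the size of the complement of A₁∪…∪A_4.
By inclusion–exclusion this is Σ_{j=0}^{4} (−1)^j C(4,j)·(4−j)!.
Computing: 24 − 24 + 12 − 4 + 1 = 9.

9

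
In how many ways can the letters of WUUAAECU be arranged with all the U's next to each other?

360

Treat the 3 copies of U as a single block. The multiset to arrange is then {UUU, A, A, C, E, W}, 6 items in all.
That gives (6)!/(2!) = 360 arrangements.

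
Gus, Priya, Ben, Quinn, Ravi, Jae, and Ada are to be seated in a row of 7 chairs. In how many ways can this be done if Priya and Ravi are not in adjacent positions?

There are 7! = 5040 arrangements in all. If Priya and Ravi are adjacent, merging them into one block gives 2·(6)! = 1440 arrangements.
So 5040 − 1440 = 3600 arrangements keep them apart.

3600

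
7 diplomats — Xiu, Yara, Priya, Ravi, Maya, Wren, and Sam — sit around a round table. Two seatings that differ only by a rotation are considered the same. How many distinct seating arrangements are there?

Seat Xiu anywhere (absorbing the rotational symmetry), then permute the other 6: (6)! = 720.

720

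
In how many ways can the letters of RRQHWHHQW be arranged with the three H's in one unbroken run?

Treat the 3 copies of H as a single block. The multiset to arrange is then {HHH, Q, Q, R, R, W, W}, 7 items in all.
That gives (7)!/(2!·2!·2!) = 630 arrangements.

630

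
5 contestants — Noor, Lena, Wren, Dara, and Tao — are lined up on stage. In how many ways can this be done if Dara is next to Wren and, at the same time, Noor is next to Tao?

Treat {Dara,Wren} as one block (2 orders) and {Noor,Tao} as another (2 orders).
That leaves 3 units to arrange: 2 × 2 × 3! = 4 × 6 = 24.

24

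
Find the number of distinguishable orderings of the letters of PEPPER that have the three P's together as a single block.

Treat the 3 copies of P as a single block. The multiset to arrange is then {PPP, E, E, R}, 4 items in all.
That gives (4)!/(2!) = 12 arrangements.

12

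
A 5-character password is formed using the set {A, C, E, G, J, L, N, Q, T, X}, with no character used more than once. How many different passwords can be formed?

Choose and order 5 of the 10 symbols: the first character has 10 options, the next 9, and so on down to 6.
10 × 9 × 8 × 7 × 6 = 30240.

30240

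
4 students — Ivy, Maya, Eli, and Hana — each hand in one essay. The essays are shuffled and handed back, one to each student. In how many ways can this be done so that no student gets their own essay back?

9

Let Aᵢ be the assignments in which student i gets their own essay. We want the size of the complement of A₁∪…∪A_4.
By inclusion–exclusion this is Σ_{j=0}^{4} (−1)^j C(4,j)·(4−j)!.
Computing: 24 − 24 + 12 − 4 + 1 = 9.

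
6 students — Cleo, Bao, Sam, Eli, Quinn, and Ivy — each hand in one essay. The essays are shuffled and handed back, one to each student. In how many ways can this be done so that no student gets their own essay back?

Count assignments avoiding every fixed point. For any j of the 6 students fixed to their own essay, the other 6−j can be arranged in (6−j)! ways.
By inclusion–exclusion this is Σ_{j=0}^{6} (−1)^j C(6,j)·(6−j)!.
Computing: 720 − 720 + 360 − 120 + 30 − 6 + 1 = 265.

265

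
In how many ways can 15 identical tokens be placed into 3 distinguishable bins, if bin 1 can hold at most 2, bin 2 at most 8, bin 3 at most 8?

Ignoring the caps, the number of non-negative solutions to x_1+…+x_3 = 15 is C(17,2) = 136.
Subtract solutions that violate a single cap (substitute x_i' = x_i − (cap_i+1)): x_1 ≥ 3 gives C(14,2) = 91; x_2 ≥ 9 gives C(8,2) = 28; x_3 ≥ 9 gives C(8,2) = 28. Together 147.
Add back pairs where two caps are both exceeded: 10 + 10 + 0 = 20.
By inclusion–exclusion the count is 136 − 147 + 20 = 9.

9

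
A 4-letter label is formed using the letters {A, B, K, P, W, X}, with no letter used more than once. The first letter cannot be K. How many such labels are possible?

300

The first letter has 6−1 = 5 choices (anything except K).
The remaining 3 letters are filled from the other 5 symbols without repetition: 5 × 4 × 3 = 60.
Total: 5 × 60 = 300.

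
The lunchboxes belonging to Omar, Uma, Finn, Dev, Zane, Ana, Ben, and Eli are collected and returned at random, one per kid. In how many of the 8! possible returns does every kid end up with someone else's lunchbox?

14833

Let Aᵢ be the assignments in which kid i gets their own lunchbox. We want the size of the complement of A₁∪…∪A_8.
By inclusion–exclusion this is Σ_{j=0}^{8} (−1)^j C(8,j)·(8−j)!.
Computing: 40320 − 40320 + 20160 − 6720 + 1680 − 336 + 56 − 8 + 1 = 14833.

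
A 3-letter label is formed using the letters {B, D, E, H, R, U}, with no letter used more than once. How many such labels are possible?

This is a permutation of 3 out of 6: P(6,3) = 6!/3!.
That product is 6 × 5 × 4 = 120.

120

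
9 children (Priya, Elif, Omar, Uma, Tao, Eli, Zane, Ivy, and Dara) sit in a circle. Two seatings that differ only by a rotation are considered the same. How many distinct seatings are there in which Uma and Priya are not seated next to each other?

All circular seatings of 9 people number (8)! = 40320.
Those with Uma next to Priya: fuse the pair into one unit and seat 8 units around a circle — 2·(7)! = 10080.
Subtracting, 40320 − 10080 = 30240.

30240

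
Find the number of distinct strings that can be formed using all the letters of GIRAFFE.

2520

Letter multiplicities in GIRAFFE: A×1, E×1, F×2, G×1, I×1, R×1.
So there are 7! / (2!) = 2520 distinguishable arrangements.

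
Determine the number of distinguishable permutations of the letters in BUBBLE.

120

BUBBLE has 6 letters with B appearing 3 times.
Dividing 6! = 720 by 3! = 6 for the repeated letters gives 120.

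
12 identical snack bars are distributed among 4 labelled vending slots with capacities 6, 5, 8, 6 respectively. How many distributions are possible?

239

Ignoring the caps, the number of non-negative solutions to x_1+…+x_4 = 12 is C(15,3) = 455.
Subtract solutions that violate a single cap (substitute x_i' = x_i − (cap_i+1)): x_1 ≥ 7 gives C(8,3) = 56; x_2 ≥ 6 gives C(9,3) = 84; x_3 ≥ 9 gives C(6,3) = 20; x_4 ≥ 7 gives C(8,3) = 56. Together 216.
No two caps can be exceeded simultaneously, so the pair terms are all 0.
By inclusion–exclusion the count is 455 − 216 + 0 = 239.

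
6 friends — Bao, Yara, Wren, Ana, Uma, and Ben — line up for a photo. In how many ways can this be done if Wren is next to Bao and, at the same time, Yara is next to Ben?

96

Treat {Wren,Bao} as one block (2 orders) and {Yara,Ben} as another (2 orders).
That leaves 4 units to arrange: 2 × 2 × 4! = 4 × 24 = 96.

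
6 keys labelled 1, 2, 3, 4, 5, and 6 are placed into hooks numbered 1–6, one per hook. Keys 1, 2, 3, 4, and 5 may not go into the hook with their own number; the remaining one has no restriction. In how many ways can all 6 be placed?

309

Let Aᵢ (for 1 ≤ i ≤ 5) be the placements that put key i in its forbidden hook. Any j of these fix j positions, leaving (6−j)! ways to fill the rest, and there are C(5,j) ways to pick which j.
By inclusion–exclusion, the number of valid placements is Σ_{j=0}^{5} (−1)^j C(5,j)·(6−j)!.
Computing: 720 − 600 + 240 − 60 + 10 − 1 = 309.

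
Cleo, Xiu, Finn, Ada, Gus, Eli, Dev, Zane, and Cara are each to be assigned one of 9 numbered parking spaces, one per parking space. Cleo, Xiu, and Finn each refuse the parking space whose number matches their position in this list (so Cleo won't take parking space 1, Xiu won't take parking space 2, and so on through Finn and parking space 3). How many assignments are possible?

256320

Let Aᵢ (for i ∈ {1, 2, 3}) be the placements that put person i in their forbidden parking space. Any j of these fix j positions, leaving (9−j)! ways to fill the rest, and there are C(3,j) ways to pick which j.
By inclusion–exclusion, the number of valid placements is Σ_{j=0}^{3} (−1)^j C(3,j)·(9−j)!.
Computing: 362880 − 120960 + 15120 − 720 = 256320.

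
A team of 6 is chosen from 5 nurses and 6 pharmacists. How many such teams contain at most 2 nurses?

Split by how many nurses are chosen (0 through 2).
Sum: C(5,0)·C(6,6) + C(5,1)·C(6,5) + C(5,2)·C(6,4) = 1 + 30 + 150 = 181.

181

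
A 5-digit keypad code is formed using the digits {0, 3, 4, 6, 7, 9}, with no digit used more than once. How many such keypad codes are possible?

With no repetition, fill the 5 digits in order: 6 choices, then 5, down to 2.
That product is 6 × 5 × 4 × 3 × 2 = 720.

720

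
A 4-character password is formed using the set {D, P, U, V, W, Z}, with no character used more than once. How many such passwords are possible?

Choose and order 4 of the 6 symbols: the first character has 6 options, the next 5, then 4, 3.
6 × 5 × 4 × 3 = 360.

360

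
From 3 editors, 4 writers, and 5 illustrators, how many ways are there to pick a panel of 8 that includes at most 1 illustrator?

Split by how many illustrators are chosen (0 through 1).
Sum: C(5,0)·C(7,8) + C(5,1)·C(7,7) = 0 + 5 = 5.

5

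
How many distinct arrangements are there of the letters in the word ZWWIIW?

ZWWIIW has 6 letters with I appearing twice and W appearing 3 times.
So there are 6! / (3!·2!) = 60 distinguishable arrangements.

60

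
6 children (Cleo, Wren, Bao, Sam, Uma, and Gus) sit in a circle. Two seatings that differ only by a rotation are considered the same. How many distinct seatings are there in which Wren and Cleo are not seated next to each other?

Without the restriction there are (5)! = 120 seatings.
Those with Wren next to Cleo: fuse the pair into one unit and seat 5 units around a circle — 2·(4)! = 48.
Subtracting, 120 − 48 = 72.

72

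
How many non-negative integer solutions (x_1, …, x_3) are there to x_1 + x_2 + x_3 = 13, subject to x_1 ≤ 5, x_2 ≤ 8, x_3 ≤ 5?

21

Without the upper bounds there are C(15,2) = 105 ways to split 13 among 3 variables.
Subtract solutions that violate a single cap (substitute x_i' = x_i − (cap_i+1)): x_1 ≥ 6 gives C(9,2) = 36; x_2 ≥ 9 gives C(6,2) = 15; x_3 ≥ 6 gives C(9,2) = 36. Together 87.
Add back pairs where two caps are both exceeded: 0 + 3 + 0 = 3.
By inclusion–exclusion the count is 105 − 87 + 3 = 21.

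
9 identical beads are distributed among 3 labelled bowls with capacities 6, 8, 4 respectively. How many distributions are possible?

33

By stars and bars, unrestricted non-negative solutions to x_1+…+x_3 = 9 number C(9+2,2) = 55.
Subtract solutions that violate a single cap (substitute x_i' = x_i − (cap_i+1)): x_1 ≥ 7 gives C(4,2) = 6; x_2 ≥ 9 gives C(2,2) = 1; x_3 ≥ 5 gives C(6,2) = 15. Together 22.
No two caps can be exceeded simultaneously, so the pair terms are all 0.
By inclusion–exclusion the count is 55 − 22 + 0 = 33.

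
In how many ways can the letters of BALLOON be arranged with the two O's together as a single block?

Treat the 2 copies of O as a single block. The multiset to arrange is then {OO, A, B, L, L, N}, 6 items in all.
That gives (6)!/(2!) = 360 arrangements.

360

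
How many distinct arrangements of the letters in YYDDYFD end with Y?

60

With the last slot taken by Y, it remains to arrange the other 6 letters (YDDYFD).
Those 6 letters have D appearing 3 times and Y appearing twice, giving (6)!/(3!·2!) = 60.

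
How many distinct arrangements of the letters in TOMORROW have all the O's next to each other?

Treat the 3 copies of O as a single block. The multiset to arrange is then {OOO, M, R, R, T, W}, 6 items in all.
That gives (6)!/(2!) = 360 arrangements.

360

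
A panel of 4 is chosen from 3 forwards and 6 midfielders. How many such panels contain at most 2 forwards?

Split by how many forwards are chosen (0 through 2).
Sum: C(3,0)·C(6,4) + C(3,1)·C(6,3) + C(3,2)·C(6,2) = 15 + 60 + 45 = 120.

120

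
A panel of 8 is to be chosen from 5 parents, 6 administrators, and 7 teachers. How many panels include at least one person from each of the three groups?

41811

With no constraint there are C(18,8) = 43758 possible selections.
Subtract selections that omit an entire group: no parents → C(13,8) = 1287; no administrators → C(12,8) = 495; no teachers → C(11,8) = 165.
Add back selections omitting two groups (i.e. drawn from a single group): C(5,8) + C(6,8) + C(7,8) = 0.
By inclusion–exclusion: 43758 − 1947 + 0 = 41811.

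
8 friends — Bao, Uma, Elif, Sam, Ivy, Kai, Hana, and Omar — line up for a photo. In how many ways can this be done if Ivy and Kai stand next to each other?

10080

Glue Ivy and Kai into one block (2 internal orders), leaving 7 units to arrange in a row.
That gives 2 × 7! = 2 × 5040 = 10080.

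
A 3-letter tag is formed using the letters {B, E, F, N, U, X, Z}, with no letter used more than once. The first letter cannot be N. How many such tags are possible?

The first letter has 7−1 = 6 choices (anything except N).
The remaining 2 letters are filled from the other 6 symbols without repetition: 6 × 5 = 30.
Total: 6 × 30 = 180.

180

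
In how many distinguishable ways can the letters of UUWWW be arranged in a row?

10

The 5 letters of UUWWW have repeats: U appearing twice and W appearing 3 times.
Dividing 5! = 120 by 3!·2! = 12 for the repeated letters gives 10.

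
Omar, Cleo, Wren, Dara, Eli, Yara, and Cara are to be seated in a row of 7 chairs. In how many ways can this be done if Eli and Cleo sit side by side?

Treat {Eli, Cleo} as a single unit. There are 6 units to order, and the pair itself can be ordered 2 ways.
So the count is 2·(6)! = 1440.

1440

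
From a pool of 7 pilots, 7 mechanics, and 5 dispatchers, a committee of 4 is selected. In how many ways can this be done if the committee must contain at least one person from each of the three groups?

1960

Unrestricted: C(19,4) = 3876 ways to pick any 4 of the 19.
Subtract selections that omit an entire group: no pilots → C(12,4) = 495; no mechanics → C(12,4) = 495; no dispatchers → C(14,4) = 1001.
Add back selections omitting two groups (i.e. drawn from a single group): C(7,4) + C(7,4) + C(5,4) = 75.
By inclusion–exclusion: 3876 − 1991 + 75 = 1960.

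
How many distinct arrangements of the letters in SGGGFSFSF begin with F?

560

With the first slot taken by F, it remains to arrange the other 8 letters (SGGGSFSF).
Those 8 letters have F appearing twice, G appearing 3 times, and S appearing 3 times, giving (8)!/(3!·3!·2!) = 560.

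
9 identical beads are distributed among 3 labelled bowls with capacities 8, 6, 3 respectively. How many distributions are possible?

27

By stars and bars, unrestricted non-negative solutions to x_1+…+x_3 = 9 number C(9+2,2) = 55.
Subtract solutions that violate a single cap (substitute x_i' = x_i − (cap_i+1)): x_1 ≥ 9 gives C(2,2) = 1; x_2 ≥ 7 gives C(4,2) = 6; x_3 ≥ 4 gives C(7,2) = 21. Together 28.
No two caps can be exceeded simultaneously, so the pair terms are all 0.
By inclusion–exclusion the count is 55 − 28 + 0 = 27.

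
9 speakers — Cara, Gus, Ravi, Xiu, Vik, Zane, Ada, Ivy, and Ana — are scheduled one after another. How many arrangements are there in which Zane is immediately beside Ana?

Treat {Zane, Ana} as a single unit. There are 8 units to order, and the pair itself can be ordered 2 ways.
So the count is 2·(8)! = 80640.

80640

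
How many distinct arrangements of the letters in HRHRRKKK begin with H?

Fix H in the first position and arrange the remaining 7 letters.
Those 7 letters have K appearing 3 times and R appearing 3 times, giving (7)!/(3!·3!) = 140.

140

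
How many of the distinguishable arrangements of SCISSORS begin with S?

Fix S in the first position and arrange the remaining 7 letters.
Those 7 letters have S appearing 3 times, giving (7)!/(3!) = 840.

840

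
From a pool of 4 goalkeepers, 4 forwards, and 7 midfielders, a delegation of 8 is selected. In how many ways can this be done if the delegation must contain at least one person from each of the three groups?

6104

With no constraint there are C(15,8) = 6435 possible selections.
Subtract selections that omit an entire group: no goalkeepers → C(11,8) = 165; no forwards → C(11,8) = 165; no midfielders → C(8,8) = 1.
Add back selections omitting two groups (i.e. drawn from a single group): C(4,8) + C(4,8) + C(7,8) = 0.
By inclusion–exclusion: 6435 − 331 + 0 = 6104.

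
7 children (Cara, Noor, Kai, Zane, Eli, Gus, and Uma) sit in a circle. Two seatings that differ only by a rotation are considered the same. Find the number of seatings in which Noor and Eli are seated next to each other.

240

Glue Noor and Eli into a block (2 internal orders). Seating 6 units around a circle gives (5)! arrangements.
So 2 × (5)! = 2 × 120 = 240.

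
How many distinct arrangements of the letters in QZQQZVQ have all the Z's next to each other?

30

Treat the 2 copies of Z as a single block. The multiset to arrange is then {ZZ, Q, Q, Q, Q, V}, 6 items in all.
That gives (6)!/(4!) = 30 arrangements.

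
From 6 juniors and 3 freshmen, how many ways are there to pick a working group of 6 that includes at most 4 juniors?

Split by how many juniors are chosen (0 through 4).
Sum: C(6,0)·C(3,6) + C(6,1)·C(3,5) + C(6,2)·C(3,4) + C(6,3)·C(3,3) + C(6,4)·C(3,2) = 0 + 0 + 0 + 20 + 45 = 65.

65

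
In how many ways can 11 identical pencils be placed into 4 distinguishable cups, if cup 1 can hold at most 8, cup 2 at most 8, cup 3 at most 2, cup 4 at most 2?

Ignoring the caps, the number of non-negative solutions to x_1+…+x_4 = 11 is C(14,3) = 364.
Subtract solutions that violate a single cap (substitute x_i' = x_i − (cap_i+1)): x_1 ≥ 9 gives C(5,3) = 10; x_2 ≥ 9 gives C(5,3) = 10; x_3 ≥ 3 gives C(11,3) = 165; x_4 ≥ 3 gives C(11,3) = 165. Together 350.
Add back pairs where two caps are both exceeded: 0 + 0 + 0 + 0 + 0 + 56 = 56.
By inclusion–exclusion the count is 364 − 350 + 56 = 70.

70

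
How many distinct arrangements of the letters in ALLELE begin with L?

30

With the first slot taken by L, it remains to arrange the other 5 letters (ALELE).
Those 5 letters have E appearing twice and L appearing twice, giving (5)!/(2!·2!) = 30.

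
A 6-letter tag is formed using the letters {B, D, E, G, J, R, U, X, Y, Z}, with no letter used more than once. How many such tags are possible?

Choose and order 6 of the 10 symbols: the first letter has 10 options, the next 9, and so on down to 5.
That product is 10 × 9 × 8 × 7 × 6 × 5 = 151200.

151200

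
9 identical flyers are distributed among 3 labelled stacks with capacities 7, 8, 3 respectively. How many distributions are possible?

30

Without the upper bounds there are C(11,2) = 55 ways to split 9 among 3 stacks.
Subtract solutions that violate a single cap (substitute x_i' = x_i − (cap_i+1)): x_1 ≥ 8 gives C(3,2) = 3; x_2 ≥ 9 gives C(2,2) = 1; x_3 ≥ 4 gives C(7,2) = 21. Together 25.
No two caps can be exceeded simultaneously, so the pair terms are all 0.
By inclusion–exclusion the count is 55 − 25 + 0 = 30.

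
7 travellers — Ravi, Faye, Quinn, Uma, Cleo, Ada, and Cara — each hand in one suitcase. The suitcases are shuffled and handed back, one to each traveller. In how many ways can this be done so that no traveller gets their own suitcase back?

1854

Let Aᵢ be the assignments in which traveller i gets their own suitcase. We want the size of the complement of A₁∪…∪A_7.
By inclusion–exclusion this is Σ_{j=0}^{7} (−1)^j C(7,j)·(7−j)!.
Computing: 5040 − 5040 + 2520 − 840 + 210 − 42 + 7 − 1 = 1854.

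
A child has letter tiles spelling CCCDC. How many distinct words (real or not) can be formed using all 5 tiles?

5

CCCDC has 5 letters with C appearing 4 times.
Dividing 5! = 120 by 4! = 24 for the repeated letters gives 5.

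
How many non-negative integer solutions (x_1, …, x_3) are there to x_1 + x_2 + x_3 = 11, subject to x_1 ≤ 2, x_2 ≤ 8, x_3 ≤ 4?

9

Ignoring the caps, the number of non-negative solutions to x_1+…+x_3 = 11 is C(13,2) = 78.
Subtract solutions that violate a single cap (substitute x_i' = x_i − (cap_i+1)): x_1 ≥ 3 gives C(10,2) = 45; x_2 ≥ 9 gives C(4,2) = 6; x_3 ≥ 5 gives C(8,2) = 28. Together 79.
Add back pairs where two caps are both exceeded: 0 + 10 + 0 = 10.
By inclusion–exclusion the count is 78 − 79 + 10 = 9.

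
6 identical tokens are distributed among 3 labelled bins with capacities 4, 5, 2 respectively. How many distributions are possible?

Without the upper bounds there are C(8,2) = 28 ways to split 6 among 3 bins.
Subtract solutions that violate a single cap (substitute x_i' = x_i − (cap_i+1)): x_1 ≥ 5 gives C(3,2) = 3; x_2 ≥ 6 gives C(2,2) = 1; x_3 ≥ 3 gives C(5,2) = 10. Together 14.
No two caps can be exceeded simultaneously, so the pair terms are all 0.
By inclusion–exclusion the count is 28 − 14 + 0 = 14.

14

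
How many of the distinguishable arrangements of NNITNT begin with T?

Fix T in the first position and arrange the remaining 5 letters.
Those 5 letters have N appearing 3 times, giving (5)!/(3!) = 20.

20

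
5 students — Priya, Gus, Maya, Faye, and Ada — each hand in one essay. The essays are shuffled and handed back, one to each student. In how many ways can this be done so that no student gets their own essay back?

Let Aᵢ be the assignments in which student i gets their own essay. We want the size of the complement of A₁∪…∪A_5.
By inclusion–exclusion this is Σ_{j=0}^{5} (−1)^j C(5,j)·(5−j)!.
Computing: 120 − 120 + 60 − 20 + 5 − 1 = 44.

44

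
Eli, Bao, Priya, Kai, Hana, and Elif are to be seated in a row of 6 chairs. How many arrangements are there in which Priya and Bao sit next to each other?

240

Glue Priya and Bao into one block (2 internal orders), leaving 5 units to arrange in a row.
That gives 2 × 5! = 2 × 120 = 240.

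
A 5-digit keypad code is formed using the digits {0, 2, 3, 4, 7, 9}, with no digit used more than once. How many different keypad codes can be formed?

Choose and order 5 of the 6 symbols: the first digit has 6 options, the next 5, and so on down to 2.
6 × 5 × 4 × 3 × 2 = 720.

720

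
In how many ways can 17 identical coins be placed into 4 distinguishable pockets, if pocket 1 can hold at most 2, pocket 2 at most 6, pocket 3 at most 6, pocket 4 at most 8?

46

Without the upper bounds there are C(20,3) = 1140 ways to split 17 among 4 pockets.
Subtract solutions that violate a single cap (substitute x_i' = x_i − (cap_i+1)): x_1 ≥ 3 gives C(17,3) = 680; x_2 ≥ 7 gives C(13,3) = 286; x_3 ≥ 7 gives C(13,3) = 286; x_4 ≥ 9 gives C(11,3) = 165. Together 1417.
Add back pairs where two caps are both exceeded: 120 + 120 + 56 + 20 + 4 + 4 = 324.
Subtract triples: 1 + 0 + 0 + 0 = 1.
By inclusion–exclusion the count is 1140 − 1417 + 324 − 1 = 46.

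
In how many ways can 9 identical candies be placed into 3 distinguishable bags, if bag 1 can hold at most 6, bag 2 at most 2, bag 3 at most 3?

6

By stars and bars, unrestricted non-negative solutions to x_1+…+x_3 = 9 number C(9+2,2) = 55.
Subtract solutions that violate a single cap (substitute x_i' = x_i − (cap_i+1)): x_1 ≥ 7 gives C(4,2) = 6; x_2 ≥ 3 gives C(8,2) = 28; x_3 ≥ 4 gives C(7,2) = 21. Together 55.
Add back pairs where two caps are both exceeded: 0 + 0 + 6 = 6.
By inclusion–exclusion the count is 55 − 55 + 6 = 6.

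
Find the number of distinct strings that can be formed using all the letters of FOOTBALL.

Letter multiplicities in FOOTBALL: A×1, B×1, F×1, L×2, O×2, T×1.
The number of distinct arrangements is 8!/(2!·2!) = 40320/4 = 10080.

10080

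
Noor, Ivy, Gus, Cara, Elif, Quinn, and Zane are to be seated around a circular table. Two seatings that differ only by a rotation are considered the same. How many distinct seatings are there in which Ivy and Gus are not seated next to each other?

Without the restriction there are (6)! = 720 seatings.
Seatings with Ivy beside Gus: treat them as a block with 2 internal orders, giving 2 × (5)! = 240.
Subtracting, 720 − 240 = 480.

480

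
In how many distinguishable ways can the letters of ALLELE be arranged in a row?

60

Letter multiplicities in ALLELE: A×1, E×2, L×3.
The number of distinct arrangements is 6!/(3!·2!) = 720/12 = 60.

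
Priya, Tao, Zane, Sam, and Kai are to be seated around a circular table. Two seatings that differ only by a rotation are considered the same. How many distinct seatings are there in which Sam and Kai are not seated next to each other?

Without the restriction there are (4)! = 24 seatings.
Seatings with Sam beside Kai: treat them as a block with 2 internal orders, giving 2 × (3)! = 12.
Subtracting, 24 − 12 = 12.

12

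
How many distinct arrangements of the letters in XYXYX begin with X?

With the first slot taken by X, it remains to arrange the other 4 letters (YXYX).
Those 4 letters have X appearing twice and Y appearing twice, giving (4)!/(2!·2!) = 6.

6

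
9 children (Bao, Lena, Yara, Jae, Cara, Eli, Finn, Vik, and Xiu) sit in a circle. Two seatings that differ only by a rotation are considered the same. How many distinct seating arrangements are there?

40320

Around a circle, 9 distinct people have 9!/9 = (8)! = 40320 rotationally distinct seatings.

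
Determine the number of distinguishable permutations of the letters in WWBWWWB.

Letter multiplicities in WWBWWWB: B×2, W×5.
The number of distinct arrangements is 7!/(5!·2!) = 5040/240 = 21.

21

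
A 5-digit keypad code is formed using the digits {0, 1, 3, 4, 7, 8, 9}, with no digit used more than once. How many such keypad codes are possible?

With no repetition, fill the 5 digits in order: 7 choices, then 6, down to 3.
That product is 7 × 6 × 5 × 4 × 3 = 2520.

2520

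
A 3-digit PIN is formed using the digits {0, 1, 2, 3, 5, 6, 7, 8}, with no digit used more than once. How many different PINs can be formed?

336

Choose and order 3 of the 8 symbols: the first digit has 8 options, the next 7, then 6.
8 × 7 × 6 = 336.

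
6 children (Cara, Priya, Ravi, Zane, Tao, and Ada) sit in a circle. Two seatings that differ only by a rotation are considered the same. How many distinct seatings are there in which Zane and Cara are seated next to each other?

48

Glue Zane and Cara into a block (2 internal orders). Seating 5 units around a circle gives (4)! arrangements.
So 2 × (4)! = 2 × 24 = 48.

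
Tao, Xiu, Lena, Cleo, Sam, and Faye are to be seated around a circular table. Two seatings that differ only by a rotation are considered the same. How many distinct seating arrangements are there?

Seat Tao anywhere (absorbing the rotational symmetry), then permute the other 5: (5)! = 120.

120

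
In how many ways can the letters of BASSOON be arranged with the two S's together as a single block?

Treat the 2 copies of S as a single block. The multiset to arrange is then {SS, A, B, N, O, O}, 6 items in all.
That gives (6)!/(2!) = 360 arrangements.

360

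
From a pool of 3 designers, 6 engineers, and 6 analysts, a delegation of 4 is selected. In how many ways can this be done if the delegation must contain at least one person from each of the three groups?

Unrestricted: C(15,4) = 1365 ways to pick any 4 of the 15.
Subtract selections that omit an entire group: no designers → C(12,4) = 495; no engineers → C(9,4) = 126; no analysts → C(9,4) = 126.
Add back selections omitting two groups (i.e. drawn from a single group): C(3,4) + C(6,4) + C(6,4) = 30.
By inclusion–exclusion: 1365 − 747 + 30 = 648.

648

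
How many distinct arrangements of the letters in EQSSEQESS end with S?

560

With the last slot taken by S, it remains to arrange the other 8 letters (EQSEQESS).
Those 8 letters have E appearing 3 times, Q appearing twice, and S appearing 3 times, giving (8)!/(3!·3!·2!) = 560.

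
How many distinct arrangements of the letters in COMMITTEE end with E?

With the last slot taken by E, it remains to arrange the other 8 letters (COMMITTE).
Those 8 letters have M appearing twice and T appearing twice, giving (8)!/(2!·2!) = 10080.

10080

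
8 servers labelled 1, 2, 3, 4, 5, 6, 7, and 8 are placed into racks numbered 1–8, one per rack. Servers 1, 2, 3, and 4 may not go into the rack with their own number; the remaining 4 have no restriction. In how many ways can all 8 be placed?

Let Aᵢ (for 1 ≤ i ≤ 4) be the placements that put server i in its forbidden rack. Any j of these fix j positions, leaving (8−j)! ways to fill the rest, and there are C(4,j) ways to pick which j.
By inclusion–exclusion, the number of valid placements is Σ_{j=0}^{4} (−1)^j C(4,j)·(8−j)!.
Computing: 40320 − 20160 + 4320 − 480 + 24 = 24024.

24024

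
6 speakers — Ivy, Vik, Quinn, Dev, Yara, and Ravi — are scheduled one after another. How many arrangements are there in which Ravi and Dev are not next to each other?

Of the 6! = 720 arrangements, those with Ravi and Dev adjacent number 2 × 5! = 240 (treat the pair as a block with 2 internal orders).
Complementary counting: 720 − 240 = 480.

480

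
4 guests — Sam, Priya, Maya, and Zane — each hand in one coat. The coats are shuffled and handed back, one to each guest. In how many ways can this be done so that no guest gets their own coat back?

Count assignments avoiding every fixed point. For any j of the 4 guests fixed to their own coat, the other 4−j can be arranged in (4−j)! ways.
By inclusion–exclusion this is Σ_{j=0}^{4} (−1)^j C(4,j)·(4−j)!.
Computing: 24 − 24 + 12 − 4 + 1 = 9.

9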